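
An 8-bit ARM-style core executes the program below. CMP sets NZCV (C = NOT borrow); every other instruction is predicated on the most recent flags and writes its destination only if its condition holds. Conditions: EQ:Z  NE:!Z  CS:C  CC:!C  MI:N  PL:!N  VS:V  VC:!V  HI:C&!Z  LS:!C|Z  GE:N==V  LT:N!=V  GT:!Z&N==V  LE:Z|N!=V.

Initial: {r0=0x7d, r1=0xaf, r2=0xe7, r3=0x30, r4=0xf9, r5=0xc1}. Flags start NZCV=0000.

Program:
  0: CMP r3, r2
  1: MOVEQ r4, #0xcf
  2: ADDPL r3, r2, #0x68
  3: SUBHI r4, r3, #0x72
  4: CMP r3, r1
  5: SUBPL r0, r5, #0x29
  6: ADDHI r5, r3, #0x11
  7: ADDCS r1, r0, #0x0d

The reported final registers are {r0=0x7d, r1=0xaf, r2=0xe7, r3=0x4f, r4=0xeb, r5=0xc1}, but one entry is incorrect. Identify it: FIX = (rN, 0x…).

FIX = (r4, 0xf9)

0: ✓ CMP  NZCV=0000
1: · MOVEQ
2: ✓ ADDPL  r3←0x4f
3: · SUBHI
4: ✓ CMP  NZCV=1001
5: · SUBPL
6: · ADDHI
7: · ADDCS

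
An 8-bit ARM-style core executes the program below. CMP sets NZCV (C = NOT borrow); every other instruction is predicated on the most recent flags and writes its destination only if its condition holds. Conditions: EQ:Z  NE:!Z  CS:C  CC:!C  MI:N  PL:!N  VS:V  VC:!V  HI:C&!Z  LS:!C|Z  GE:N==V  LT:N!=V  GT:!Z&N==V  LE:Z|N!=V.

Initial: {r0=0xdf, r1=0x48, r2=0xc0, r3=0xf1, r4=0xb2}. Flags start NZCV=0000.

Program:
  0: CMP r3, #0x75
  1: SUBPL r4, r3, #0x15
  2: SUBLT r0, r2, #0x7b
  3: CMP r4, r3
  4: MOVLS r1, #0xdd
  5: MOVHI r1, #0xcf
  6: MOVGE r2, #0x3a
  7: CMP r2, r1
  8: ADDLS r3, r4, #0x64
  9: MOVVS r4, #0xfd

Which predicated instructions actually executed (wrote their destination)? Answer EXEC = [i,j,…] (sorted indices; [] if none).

[0] flags=0011 → (cmp)
[1] flags=0011 PL?T → r4=0xdc
[2] flags=0011 LT?T → r0=0x45
[3] flags=1000 → (cmp)
[4] flags=1000 LS?T → r1=0xdd
[5] flags=1000 HI?F → skip
[6] flags=1000 GE?F → skip
[7] flags=1000 → (cmp)
[8] flags=1000 LS?T → r3=0x40
[9] flags=1000 VS?F → skip

EXEC = [1,2,4,8]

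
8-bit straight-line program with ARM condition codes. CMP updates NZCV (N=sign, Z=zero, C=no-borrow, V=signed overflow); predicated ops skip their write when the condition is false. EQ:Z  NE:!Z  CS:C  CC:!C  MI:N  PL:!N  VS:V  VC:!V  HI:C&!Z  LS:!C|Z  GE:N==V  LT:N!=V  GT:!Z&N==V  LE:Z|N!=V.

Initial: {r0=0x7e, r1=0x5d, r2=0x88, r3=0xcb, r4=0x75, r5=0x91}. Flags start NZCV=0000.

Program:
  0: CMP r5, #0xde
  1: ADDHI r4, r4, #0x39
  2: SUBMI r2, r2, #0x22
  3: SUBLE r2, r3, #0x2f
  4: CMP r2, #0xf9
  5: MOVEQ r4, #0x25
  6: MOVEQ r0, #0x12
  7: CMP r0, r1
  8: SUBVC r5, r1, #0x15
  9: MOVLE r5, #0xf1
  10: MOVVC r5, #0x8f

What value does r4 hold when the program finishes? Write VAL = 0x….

0: ✓ CMP  NZCV=1000
1: · ADDHI
2: ✓ SUBMI  r2←0x66
3: ✓ SUBLE  r2←0x9c
4: ✓ CMP  NZCV=1000
5: · MOVEQ
6: · MOVEQ
7: ✓ CMP  NZCV=0010
8: ✓ SUBVC  r5←0x48
9: · MOVLE
10: ✓ MOVVC  r5←0x8f

VAL = 0x75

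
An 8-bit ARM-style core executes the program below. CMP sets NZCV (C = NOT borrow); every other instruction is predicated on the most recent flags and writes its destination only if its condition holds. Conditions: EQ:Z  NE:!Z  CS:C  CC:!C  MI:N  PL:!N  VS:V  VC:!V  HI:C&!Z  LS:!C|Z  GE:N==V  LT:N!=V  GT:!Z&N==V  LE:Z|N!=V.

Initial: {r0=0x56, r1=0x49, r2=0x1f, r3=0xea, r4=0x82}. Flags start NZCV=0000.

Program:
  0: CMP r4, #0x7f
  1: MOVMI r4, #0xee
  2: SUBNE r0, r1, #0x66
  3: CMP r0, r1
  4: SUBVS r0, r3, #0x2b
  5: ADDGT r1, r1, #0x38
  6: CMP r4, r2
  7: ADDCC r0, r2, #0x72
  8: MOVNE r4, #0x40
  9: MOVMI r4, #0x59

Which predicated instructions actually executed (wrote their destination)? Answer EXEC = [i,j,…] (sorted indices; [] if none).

EXEC = [2,8]

[0] flags=0011 → (cmp)
[1] flags=0011 MI?F → skip
[2] flags=0011 NE?T → r0=0xe3
[3] flags=1010 → (cmp)
[4] flags=1010 VS?F → skip
[5] flags=1010 GT?F → skip
[6] flags=0011 → (cmp)
[7] flags=0011 CC?F → skip
[8] flags=0011 NE?T → r4=0x40
[9] flags=0011 MI?F → skip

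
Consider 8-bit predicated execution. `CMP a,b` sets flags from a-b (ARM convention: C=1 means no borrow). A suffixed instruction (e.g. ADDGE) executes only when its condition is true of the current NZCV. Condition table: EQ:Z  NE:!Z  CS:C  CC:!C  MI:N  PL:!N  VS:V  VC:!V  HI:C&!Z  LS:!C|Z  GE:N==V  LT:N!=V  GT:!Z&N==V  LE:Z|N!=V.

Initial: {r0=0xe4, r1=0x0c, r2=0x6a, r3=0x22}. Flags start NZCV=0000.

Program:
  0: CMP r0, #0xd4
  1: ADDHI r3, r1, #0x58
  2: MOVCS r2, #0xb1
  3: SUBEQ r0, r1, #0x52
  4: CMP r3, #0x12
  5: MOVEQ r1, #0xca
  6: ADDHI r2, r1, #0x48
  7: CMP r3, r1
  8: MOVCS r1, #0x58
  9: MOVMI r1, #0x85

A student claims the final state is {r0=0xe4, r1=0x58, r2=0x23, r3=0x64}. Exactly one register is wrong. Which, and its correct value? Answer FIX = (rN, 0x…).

FIX = (r2, 0x54)

[0] flags=0010 → (cmp)
[1] flags=0010 HI?T → r3=0x64
[2] flags=0010 CS?T → r2=0xb1
[3] flags=0010 EQ?F → skip
[4] flags=0010 → (cmp)
[5] flags=0010 EQ?F → skip
[6] flags=0010 HI?T → r2=0x54
[7] flags=0010 → (cmp)
[8] flags=0010 CS?T → r1=0x58
[9] flags=0010 MI?F → skip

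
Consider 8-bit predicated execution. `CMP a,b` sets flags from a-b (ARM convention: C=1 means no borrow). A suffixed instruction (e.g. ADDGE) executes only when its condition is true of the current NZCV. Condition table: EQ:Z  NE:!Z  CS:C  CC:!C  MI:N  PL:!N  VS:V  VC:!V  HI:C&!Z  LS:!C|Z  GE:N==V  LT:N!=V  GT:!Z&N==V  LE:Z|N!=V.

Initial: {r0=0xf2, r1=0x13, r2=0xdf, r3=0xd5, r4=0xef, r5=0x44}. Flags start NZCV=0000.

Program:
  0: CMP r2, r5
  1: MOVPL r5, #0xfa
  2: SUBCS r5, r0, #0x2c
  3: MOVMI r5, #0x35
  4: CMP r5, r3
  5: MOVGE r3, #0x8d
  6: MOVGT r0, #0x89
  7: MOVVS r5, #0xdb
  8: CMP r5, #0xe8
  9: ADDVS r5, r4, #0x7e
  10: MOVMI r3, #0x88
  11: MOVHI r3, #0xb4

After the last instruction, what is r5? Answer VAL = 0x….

[0] flags=1010 → (cmp)
[1] flags=1010 PL?F → skip
[2] flags=1010 CS?T → r5=0xc6
[3] flags=1010 MI?T → r5=0x35
[4] flags=0000 → (cmp)
[5] flags=0000 GE?T → r3=0x8d
[6] flags=0000 GT?T → r0=0x89
[7] flags=0000 VS?F → skip
[8] flags=0000 → (cmp)
[9] flags=0000 VS?F → skip
[10] flags=0000 MI?F → skip
[11] flags=0000 HI?F → skip

VAL = 0x35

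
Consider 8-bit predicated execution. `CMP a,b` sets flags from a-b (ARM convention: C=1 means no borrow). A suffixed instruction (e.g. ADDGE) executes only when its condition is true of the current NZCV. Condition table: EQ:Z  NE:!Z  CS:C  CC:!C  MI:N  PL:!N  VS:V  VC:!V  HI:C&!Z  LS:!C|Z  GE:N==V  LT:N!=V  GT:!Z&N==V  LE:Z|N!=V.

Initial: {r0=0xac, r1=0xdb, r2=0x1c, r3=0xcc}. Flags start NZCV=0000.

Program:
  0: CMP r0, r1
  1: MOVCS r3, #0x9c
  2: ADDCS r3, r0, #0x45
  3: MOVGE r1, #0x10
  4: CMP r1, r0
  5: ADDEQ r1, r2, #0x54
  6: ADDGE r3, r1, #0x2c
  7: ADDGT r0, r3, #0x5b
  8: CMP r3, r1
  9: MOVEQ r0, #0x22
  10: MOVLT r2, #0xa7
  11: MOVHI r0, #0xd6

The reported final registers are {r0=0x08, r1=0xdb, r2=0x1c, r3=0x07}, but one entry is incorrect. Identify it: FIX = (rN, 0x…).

FIX = (r0, 0x62)

[0] flags=1000 → (cmp)
[1] flags=1000 CS?F → skip
[2] flags=1000 CS?F → skip
[3] flags=1000 GE?F → skip
[4] flags=0010 → (cmp)
[5] flags=0010 EQ?F → skip
[6] flags=0010 GE?T → r3=0x07
[7] flags=0010 GT?T → r0=0x62
[8] flags=0000 → (cmp)
[9] flags=0000 EQ?F → skip
[10] flags=0000 LT?F → skip
[11] flags=0000 HI?F → skip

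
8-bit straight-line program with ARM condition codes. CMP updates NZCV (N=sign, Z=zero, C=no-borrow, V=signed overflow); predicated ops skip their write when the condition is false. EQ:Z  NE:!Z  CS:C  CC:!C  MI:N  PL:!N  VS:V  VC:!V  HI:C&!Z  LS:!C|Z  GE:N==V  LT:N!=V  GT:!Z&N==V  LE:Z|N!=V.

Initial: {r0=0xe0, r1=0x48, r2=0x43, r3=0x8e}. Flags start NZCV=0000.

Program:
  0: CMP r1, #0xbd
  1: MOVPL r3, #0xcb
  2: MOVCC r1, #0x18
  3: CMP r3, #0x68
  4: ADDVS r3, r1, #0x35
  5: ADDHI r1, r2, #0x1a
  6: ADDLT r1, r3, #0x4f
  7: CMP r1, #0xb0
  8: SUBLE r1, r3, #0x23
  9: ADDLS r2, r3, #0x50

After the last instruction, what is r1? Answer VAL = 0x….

0: ✓ CMP  NZCV=1001
1: · MOVPL
2: ✓ MOVCC  r1←0x18
3: ✓ CMP  NZCV=0011
4: ✓ ADDVS  r3←0x4d
5: ✓ ADDHI  r1←0x5d
6: ✓ ADDLT  r1←0x9c
7: ✓ CMP  NZCV=1000
8: ✓ SUBLE  r1←0x2a
9: ✓ ADDLS  r2←0x9d

VAL = 0x2a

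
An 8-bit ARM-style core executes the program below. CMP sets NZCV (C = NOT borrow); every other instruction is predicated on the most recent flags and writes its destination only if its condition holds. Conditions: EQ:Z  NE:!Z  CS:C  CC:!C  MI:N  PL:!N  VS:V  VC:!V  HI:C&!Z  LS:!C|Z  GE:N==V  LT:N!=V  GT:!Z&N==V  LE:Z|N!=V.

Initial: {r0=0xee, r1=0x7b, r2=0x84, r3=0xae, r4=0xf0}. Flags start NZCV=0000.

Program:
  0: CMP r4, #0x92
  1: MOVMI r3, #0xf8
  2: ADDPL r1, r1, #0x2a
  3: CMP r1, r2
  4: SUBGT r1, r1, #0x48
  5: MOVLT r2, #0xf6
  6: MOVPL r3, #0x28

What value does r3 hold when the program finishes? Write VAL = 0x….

VAL = 0x28

[0] flags=0010 → (cmp)
[1] flags=0010 MI?F → skip
[2] flags=0010 PL?T → r1=0xa5
[3] flags=0010 → (cmp)
[4] flags=0010 GT?T → r1=0x5d
[5] flags=0010 LT?F → skip
[6] flags=0010 PL?T → r3=0x28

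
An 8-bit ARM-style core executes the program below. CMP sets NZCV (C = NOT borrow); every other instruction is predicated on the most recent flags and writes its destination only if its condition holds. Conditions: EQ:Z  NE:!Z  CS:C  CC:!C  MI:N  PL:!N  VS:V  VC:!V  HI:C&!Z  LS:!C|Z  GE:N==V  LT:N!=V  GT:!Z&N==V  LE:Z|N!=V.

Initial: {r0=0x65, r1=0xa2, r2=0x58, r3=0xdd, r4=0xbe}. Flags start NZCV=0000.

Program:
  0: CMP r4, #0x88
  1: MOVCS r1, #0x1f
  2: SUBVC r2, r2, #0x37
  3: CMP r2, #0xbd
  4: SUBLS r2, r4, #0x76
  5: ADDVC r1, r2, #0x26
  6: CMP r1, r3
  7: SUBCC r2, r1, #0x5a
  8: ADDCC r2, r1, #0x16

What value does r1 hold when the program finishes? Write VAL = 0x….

VAL = 0x6e

[0] flags=0010 → (cmp)
[1] flags=0010 CS?T → r1=0x1f
[2] flags=0010 VC?T → r2=0x21
[3] flags=0000 → (cmp)
[4] flags=0000 LS?T → r2=0x48
[5] flags=0000 VC?T → r1=0x6e
[6] flags=1001 → (cmp)
[7] flags=1001 CC?T → r2=0x14
[8] flags=1001 CC?T → r2=0x84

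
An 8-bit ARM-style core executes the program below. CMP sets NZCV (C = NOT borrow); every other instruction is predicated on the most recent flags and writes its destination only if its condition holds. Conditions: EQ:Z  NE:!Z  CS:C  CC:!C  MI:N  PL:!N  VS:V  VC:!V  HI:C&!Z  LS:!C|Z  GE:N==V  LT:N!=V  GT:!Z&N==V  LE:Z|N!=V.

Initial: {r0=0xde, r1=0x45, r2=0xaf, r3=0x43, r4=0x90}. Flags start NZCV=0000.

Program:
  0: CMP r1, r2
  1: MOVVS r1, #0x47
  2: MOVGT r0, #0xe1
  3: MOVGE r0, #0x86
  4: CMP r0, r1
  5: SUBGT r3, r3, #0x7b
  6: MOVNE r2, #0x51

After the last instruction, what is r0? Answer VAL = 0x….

VAL = 0x86

[0] flags=1001 → (cmp)
[1] flags=1001 VS?T → r1=0x47
[2] flags=1001 GT?T → r0=0xe1
[3] flags=1001 GE?T → r0=0x86
[4] flags=0011 → (cmp)
[5] flags=0011 GT?F → skip
[6] flags=0011 NE?T → r2=0x51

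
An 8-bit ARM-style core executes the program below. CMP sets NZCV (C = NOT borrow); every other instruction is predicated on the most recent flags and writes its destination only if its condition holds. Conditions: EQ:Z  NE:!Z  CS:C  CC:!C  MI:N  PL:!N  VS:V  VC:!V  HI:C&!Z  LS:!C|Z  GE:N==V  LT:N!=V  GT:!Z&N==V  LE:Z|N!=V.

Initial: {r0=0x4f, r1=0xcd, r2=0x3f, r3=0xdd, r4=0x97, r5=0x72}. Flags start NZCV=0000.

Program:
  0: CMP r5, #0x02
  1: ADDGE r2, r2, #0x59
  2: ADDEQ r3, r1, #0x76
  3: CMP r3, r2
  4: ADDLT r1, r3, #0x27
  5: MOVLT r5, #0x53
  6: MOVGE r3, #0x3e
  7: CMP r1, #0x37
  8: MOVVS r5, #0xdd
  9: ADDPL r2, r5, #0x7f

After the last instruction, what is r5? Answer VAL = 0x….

VAL = 0x72

[0] flags=0010 → (cmp)
[1] flags=0010 GE?T → r2=0x98
[2] flags=0010 EQ?F → skip
[3] flags=0010 → (cmp)
[4] flags=0010 LT?F → skip
[5] flags=0010 LT?F → skip
[6] flags=0010 GE?T → r3=0x3e
[7] flags=1010 → (cmp)
[8] flags=1010 VS?F → skip
[9] flags=1010 PL?F → skip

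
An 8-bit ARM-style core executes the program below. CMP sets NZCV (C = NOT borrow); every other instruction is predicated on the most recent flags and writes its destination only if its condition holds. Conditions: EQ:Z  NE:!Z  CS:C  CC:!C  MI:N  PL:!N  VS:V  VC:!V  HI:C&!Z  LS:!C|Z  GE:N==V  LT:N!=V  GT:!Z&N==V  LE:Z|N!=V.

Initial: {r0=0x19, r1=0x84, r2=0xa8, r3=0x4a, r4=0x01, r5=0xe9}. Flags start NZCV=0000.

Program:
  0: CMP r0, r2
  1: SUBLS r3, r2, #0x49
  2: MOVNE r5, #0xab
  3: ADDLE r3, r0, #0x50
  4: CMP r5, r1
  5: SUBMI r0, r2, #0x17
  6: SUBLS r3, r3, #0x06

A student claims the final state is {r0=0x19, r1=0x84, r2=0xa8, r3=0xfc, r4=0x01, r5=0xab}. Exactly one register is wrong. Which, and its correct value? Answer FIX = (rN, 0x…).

FIX = (r3, 0x5f)

0: ✓ CMP  NZCV=0000
1: ✓ SUBLS  r3←0x5f
2: ✓ MOVNE  r5←0xab
3: · ADDLE
4: ✓ CMP  NZCV=0010
5: · SUBMI
6: · SUBLS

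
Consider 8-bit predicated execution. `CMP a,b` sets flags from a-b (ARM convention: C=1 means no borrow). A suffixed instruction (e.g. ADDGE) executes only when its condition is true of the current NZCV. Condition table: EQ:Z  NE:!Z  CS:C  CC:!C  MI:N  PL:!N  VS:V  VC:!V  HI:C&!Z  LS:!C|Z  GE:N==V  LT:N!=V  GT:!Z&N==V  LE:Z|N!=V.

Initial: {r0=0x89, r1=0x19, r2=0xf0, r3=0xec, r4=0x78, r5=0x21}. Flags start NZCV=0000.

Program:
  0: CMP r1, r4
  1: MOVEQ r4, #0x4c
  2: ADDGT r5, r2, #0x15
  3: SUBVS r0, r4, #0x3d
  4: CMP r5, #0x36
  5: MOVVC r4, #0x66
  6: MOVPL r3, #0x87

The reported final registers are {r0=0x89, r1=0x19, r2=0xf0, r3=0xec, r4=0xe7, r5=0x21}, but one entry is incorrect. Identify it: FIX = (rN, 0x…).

[0] flags=1000 → (cmp)
[1] flags=1000 EQ?F → skip
[2] flags=1000 GT?F → skip
[3] flags=1000 VS?F → skip
[4] flags=1000 → (cmp)
[5] flags=1000 VC?T → r4=0x66
[6] flags=1000 PL?F → skip

FIX = (r4, 0x66)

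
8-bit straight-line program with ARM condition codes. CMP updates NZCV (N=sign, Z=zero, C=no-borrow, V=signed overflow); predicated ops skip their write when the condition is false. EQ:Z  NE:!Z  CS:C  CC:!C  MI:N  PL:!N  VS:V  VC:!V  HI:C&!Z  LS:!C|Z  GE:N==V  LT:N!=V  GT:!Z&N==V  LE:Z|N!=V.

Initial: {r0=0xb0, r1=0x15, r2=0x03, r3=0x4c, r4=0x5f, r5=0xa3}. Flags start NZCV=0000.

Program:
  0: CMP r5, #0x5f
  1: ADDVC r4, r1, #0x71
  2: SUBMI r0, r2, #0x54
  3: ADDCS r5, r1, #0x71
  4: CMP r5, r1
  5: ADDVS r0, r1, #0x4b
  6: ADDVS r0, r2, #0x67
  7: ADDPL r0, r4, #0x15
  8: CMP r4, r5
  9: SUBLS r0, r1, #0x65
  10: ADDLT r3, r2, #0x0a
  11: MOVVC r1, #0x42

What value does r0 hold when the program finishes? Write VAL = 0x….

0: ✓ CMP  NZCV=0011
1: · ADDVC
2: · SUBMI
3: ✓ ADDCS  r5←0x86
4: ✓ CMP  NZCV=0011
5: ✓ ADDVS  r0←0x60
6: ✓ ADDVS  r0←0x6a
7: ✓ ADDPL  r0←0x74
8: ✓ CMP  NZCV=1001
9: ✓ SUBLS  r0←0xb0
10: · ADDLT
11: · MOVVC

VAL = 0xb0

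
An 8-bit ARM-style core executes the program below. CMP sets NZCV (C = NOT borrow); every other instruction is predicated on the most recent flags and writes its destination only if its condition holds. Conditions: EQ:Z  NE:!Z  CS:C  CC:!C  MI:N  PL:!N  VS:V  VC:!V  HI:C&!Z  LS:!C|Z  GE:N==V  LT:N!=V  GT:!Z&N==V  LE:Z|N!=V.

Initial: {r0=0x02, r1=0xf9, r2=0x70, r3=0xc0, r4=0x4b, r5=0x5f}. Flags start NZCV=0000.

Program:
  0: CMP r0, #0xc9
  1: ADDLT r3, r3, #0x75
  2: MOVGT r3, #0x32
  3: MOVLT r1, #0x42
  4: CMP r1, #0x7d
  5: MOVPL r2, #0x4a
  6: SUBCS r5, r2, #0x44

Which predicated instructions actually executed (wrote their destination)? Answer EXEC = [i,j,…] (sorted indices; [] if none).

EXEC = [2,5,6]

[0] flags=0000 → (cmp)
[1] flags=0000 LT?F → skip
[2] flags=0000 GT?T → r3=0x32
[3] flags=0000 LT?F → skip
[4] flags=0011 → (cmp)
[5] flags=0011 PL?T → r2=0x4a
[6] flags=0011 CS?T → r5=0x06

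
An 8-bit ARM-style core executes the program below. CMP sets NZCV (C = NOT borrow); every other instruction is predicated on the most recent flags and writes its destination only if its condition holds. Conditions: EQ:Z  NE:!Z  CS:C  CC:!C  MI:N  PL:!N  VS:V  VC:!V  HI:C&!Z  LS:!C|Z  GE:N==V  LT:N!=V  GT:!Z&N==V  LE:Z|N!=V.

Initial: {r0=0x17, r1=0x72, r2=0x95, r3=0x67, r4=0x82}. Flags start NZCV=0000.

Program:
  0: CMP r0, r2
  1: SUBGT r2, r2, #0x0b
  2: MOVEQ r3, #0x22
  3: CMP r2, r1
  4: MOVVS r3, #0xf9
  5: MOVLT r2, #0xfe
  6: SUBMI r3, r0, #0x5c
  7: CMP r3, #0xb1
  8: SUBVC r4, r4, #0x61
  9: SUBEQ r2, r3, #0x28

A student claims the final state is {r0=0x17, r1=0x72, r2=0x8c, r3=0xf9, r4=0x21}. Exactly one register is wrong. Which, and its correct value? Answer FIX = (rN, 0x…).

0: ✓ CMP  NZCV=1001
1: ✓ SUBGT  r2←0x8a
2: · MOVEQ
3: ✓ CMP  NZCV=0011
4: ✓ MOVVS  r3←0xf9
5: ✓ MOVLT  r2←0xfe
6: · SUBMI
7: ✓ CMP  NZCV=0010
8: ✓ SUBVC  r4←0x21
9: · SUBEQ

FIX = (r2, 0xfe)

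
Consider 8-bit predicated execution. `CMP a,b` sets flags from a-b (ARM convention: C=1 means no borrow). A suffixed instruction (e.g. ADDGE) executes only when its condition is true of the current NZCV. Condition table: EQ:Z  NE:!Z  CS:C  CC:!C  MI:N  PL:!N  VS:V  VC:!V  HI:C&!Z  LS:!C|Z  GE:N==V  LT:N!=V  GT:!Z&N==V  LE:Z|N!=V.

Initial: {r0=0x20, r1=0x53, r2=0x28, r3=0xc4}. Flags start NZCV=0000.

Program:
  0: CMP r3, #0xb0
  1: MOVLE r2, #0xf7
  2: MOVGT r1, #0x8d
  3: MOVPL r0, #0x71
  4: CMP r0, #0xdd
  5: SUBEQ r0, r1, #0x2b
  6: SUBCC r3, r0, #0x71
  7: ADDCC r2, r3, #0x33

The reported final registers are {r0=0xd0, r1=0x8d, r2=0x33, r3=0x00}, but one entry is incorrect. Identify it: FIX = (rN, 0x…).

FIX = (r0, 0x71)

[0] flags=0010 → (cmp)
[1] flags=0010 LE?F → skip
[2] flags=0010 GT?T → r1=0x8d
[3] flags=0010 PL?T → r0=0x71
[4] flags=1001 → (cmp)
[5] flags=1001 EQ?F → skip
[6] flags=1001 CC?T → r3=0x00
[7] flags=1001 CC?T → r2=0x33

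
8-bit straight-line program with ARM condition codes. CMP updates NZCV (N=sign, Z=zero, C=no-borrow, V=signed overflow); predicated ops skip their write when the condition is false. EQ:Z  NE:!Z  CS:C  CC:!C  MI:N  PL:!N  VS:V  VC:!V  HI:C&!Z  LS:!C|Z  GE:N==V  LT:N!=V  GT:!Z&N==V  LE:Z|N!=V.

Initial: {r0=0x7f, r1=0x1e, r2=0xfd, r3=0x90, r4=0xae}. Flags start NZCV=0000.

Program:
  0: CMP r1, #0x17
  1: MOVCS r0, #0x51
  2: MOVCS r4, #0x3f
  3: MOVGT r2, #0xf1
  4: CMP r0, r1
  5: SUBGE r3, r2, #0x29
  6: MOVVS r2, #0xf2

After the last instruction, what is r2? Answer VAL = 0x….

[0] flags=0010 → (cmp)
[1] flags=0010 CS?T → r0=0x51
[2] flags=0010 CS?T → r4=0x3f
[3] flags=0010 GT?T → r2=0xf1
[4] flags=0010 → (cmp)
[5] flags=0010 GE?T → r3=0xc8
[6] flags=0010 VS?F → skip

VAL = 0xf1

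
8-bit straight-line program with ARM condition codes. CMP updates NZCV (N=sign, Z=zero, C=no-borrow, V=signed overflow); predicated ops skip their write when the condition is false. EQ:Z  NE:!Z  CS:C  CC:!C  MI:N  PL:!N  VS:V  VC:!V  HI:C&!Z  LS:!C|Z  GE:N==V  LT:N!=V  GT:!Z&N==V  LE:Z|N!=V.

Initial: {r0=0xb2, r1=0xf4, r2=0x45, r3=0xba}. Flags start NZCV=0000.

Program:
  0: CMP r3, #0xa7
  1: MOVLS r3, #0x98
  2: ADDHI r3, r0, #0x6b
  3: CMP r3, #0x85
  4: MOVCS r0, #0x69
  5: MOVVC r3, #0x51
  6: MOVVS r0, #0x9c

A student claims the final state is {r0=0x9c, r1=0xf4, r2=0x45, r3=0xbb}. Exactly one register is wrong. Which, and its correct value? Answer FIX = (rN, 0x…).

FIX = (r3, 0x1d)

[0] flags=0010 → (cmp)
[1] flags=0010 LS?F → skip
[2] flags=0010 HI?T → r3=0x1d
[3] flags=1001 → (cmp)
[4] flags=1001 CS?F → skip
[5] flags=1001 VC?F → skip
[6] flags=1001 VS?T → r0=0x9c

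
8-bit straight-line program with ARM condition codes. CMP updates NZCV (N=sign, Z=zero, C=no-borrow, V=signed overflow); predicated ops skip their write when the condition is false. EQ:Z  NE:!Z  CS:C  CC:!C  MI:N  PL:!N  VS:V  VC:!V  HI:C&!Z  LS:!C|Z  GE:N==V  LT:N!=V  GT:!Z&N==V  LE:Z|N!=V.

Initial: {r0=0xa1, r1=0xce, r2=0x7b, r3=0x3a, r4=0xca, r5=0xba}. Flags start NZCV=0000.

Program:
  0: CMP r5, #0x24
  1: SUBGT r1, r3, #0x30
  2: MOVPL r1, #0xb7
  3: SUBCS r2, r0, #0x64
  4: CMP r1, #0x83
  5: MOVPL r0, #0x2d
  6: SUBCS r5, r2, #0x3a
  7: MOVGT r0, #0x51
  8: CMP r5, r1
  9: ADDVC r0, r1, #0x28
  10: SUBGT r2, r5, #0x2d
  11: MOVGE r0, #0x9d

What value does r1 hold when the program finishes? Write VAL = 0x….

[0] flags=1010 → (cmp)
[1] flags=1010 GT?F → skip
[2] flags=1010 PL?F → skip
[3] flags=1010 CS?T → r2=0x3d
[4] flags=0010 → (cmp)
[5] flags=0010 PL?T → r0=0x2d
[6] flags=0010 CS?T → r5=0x03
[7] flags=0010 GT?T → r0=0x51
[8] flags=0000 → (cmp)
[9] flags=0000 VC?T → r0=0xf6
[10] flags=0000 GT?T → r2=0xd6
[11] flags=0000 GE?T → r0=0x9d

VAL = 0xce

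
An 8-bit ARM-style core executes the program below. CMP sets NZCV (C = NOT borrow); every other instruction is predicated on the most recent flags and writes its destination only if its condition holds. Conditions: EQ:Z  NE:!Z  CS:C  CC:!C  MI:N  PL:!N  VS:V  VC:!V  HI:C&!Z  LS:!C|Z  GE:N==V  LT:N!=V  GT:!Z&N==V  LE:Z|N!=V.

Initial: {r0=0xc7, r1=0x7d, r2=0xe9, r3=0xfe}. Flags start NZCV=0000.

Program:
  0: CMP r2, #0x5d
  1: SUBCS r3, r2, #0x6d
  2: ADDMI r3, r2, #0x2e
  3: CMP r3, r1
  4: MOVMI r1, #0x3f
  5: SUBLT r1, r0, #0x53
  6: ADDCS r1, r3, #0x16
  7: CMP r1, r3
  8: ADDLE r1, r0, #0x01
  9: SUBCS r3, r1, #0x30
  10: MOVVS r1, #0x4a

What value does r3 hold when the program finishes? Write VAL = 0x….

VAL = 0x44

[0] flags=1010 → (cmp)
[1] flags=1010 CS?T → r3=0x7c
[2] flags=1010 MI?T → r3=0x17
[3] flags=1000 → (cmp)
[4] flags=1000 MI?T → r1=0x3f
[5] flags=1000 LT?T → r1=0x74
[6] flags=1000 CS?F → skip
[7] flags=0010 → (cmp)
[8] flags=0010 LE?F → skip
[9] flags=0010 CS?T → r3=0x44
[10] flags=0010 VS?F → skip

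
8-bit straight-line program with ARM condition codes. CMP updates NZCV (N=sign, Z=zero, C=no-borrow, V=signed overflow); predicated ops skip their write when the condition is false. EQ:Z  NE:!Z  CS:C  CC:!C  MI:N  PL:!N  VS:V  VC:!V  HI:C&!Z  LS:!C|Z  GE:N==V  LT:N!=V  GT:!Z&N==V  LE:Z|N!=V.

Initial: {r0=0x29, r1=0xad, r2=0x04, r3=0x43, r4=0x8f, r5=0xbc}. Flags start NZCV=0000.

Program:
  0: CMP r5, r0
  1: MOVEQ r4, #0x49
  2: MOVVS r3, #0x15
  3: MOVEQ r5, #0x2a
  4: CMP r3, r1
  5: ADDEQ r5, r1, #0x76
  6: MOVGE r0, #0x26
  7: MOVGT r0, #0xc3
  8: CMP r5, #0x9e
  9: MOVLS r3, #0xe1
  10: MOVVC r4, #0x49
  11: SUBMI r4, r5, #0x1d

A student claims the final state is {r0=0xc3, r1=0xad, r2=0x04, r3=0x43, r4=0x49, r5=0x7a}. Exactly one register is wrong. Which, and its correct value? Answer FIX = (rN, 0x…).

[0] flags=1010 → (cmp)
[1] flags=1010 EQ?F → skip
[2] flags=1010 VS?F → skip
[3] flags=1010 EQ?F → skip
[4] flags=1001 → (cmp)
[5] flags=1001 EQ?F → skip
[6] flags=1001 GE?T → r0=0x26
[7] flags=1001 GT?T → r0=0xc3
[8] flags=0010 → (cmp)
[9] flags=0010 LS?F → skip
[10] flags=0010 VC?T → r4=0x49
[11] flags=0010 MI?F → skip

FIX = (r5, 0xbc)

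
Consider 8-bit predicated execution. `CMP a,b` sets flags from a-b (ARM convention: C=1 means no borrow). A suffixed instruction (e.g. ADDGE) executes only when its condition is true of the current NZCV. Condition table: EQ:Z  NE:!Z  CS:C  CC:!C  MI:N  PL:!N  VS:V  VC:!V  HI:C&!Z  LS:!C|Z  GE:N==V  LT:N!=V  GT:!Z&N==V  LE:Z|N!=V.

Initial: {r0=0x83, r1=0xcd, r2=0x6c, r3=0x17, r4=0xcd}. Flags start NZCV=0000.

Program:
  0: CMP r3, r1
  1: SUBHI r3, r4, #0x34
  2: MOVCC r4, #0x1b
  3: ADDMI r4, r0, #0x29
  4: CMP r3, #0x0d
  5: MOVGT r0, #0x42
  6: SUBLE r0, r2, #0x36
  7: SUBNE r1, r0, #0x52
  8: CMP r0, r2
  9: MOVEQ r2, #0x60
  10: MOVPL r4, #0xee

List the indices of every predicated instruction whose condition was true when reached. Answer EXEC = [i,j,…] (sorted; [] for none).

[0] flags=0000 → (cmp)
[1] flags=0000 HI?F → skip
[2] flags=0000 CC?T → r4=0x1b
[3] flags=0000 MI?F → skip
[4] flags=0010 → (cmp)
[5] flags=0010 GT?T → r0=0x42
[6] flags=0010 LE?F → skip
[7] flags=0010 NE?T → r1=0xf0
[8] flags=1000 → (cmp)
[9] flags=1000 EQ?F → skip
[10] flags=1000 PL?F → skip

EXEC = [2,5,7]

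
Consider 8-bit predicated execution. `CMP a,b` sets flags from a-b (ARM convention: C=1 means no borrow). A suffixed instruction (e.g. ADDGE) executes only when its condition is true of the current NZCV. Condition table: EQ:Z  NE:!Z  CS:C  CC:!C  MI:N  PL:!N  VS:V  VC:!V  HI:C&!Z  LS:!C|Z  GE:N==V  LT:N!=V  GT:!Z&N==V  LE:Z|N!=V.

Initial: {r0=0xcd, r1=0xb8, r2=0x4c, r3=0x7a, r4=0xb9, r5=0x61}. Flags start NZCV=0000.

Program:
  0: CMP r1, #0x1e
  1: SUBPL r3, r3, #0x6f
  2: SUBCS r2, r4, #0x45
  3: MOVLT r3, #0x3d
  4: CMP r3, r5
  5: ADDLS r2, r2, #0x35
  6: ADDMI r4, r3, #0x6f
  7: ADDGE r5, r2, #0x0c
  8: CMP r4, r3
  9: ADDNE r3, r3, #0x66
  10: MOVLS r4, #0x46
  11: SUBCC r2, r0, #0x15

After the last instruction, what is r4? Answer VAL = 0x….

VAL = 0xac

[0] flags=1010 → (cmp)
[1] flags=1010 PL?F → skip
[2] flags=1010 CS?T → r2=0x74
[3] flags=1010 LT?T → r3=0x3d
[4] flags=1000 → (cmp)
[5] flags=1000 LS?T → r2=0xa9
[6] flags=1000 MI?T → r4=0xac
[7] flags=1000 GE?F → skip
[8] flags=0011 → (cmp)
[9] flags=0011 NE?T → r3=0xa3
[10] flags=0011 LS?F → skip
[11] flags=0011 CC?F → skip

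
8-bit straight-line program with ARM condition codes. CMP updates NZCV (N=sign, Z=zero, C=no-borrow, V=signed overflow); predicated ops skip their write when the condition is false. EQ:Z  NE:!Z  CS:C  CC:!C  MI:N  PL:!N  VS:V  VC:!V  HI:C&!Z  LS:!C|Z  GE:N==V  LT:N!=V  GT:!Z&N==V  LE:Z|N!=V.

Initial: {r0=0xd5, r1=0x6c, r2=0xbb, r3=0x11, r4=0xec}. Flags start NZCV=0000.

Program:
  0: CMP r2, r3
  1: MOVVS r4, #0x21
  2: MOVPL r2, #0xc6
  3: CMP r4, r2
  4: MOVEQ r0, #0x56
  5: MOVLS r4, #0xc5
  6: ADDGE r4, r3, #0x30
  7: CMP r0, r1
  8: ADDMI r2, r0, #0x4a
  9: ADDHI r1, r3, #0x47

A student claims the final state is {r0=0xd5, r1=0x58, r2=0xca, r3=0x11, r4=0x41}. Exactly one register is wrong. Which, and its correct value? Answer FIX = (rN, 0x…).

[0] flags=1010 → (cmp)
[1] flags=1010 VS?F → skip
[2] flags=1010 PL?F → skip
[3] flags=0010 → (cmp)
[4] flags=0010 EQ?F → skip
[5] flags=0010 LS?F → skip
[6] flags=0010 GE?T → r4=0x41
[7] flags=0011 → (cmp)
[8] flags=0011 MI?F → skip
[9] flags=0011 HI?T → r1=0x58

FIX = (r2, 0xbb)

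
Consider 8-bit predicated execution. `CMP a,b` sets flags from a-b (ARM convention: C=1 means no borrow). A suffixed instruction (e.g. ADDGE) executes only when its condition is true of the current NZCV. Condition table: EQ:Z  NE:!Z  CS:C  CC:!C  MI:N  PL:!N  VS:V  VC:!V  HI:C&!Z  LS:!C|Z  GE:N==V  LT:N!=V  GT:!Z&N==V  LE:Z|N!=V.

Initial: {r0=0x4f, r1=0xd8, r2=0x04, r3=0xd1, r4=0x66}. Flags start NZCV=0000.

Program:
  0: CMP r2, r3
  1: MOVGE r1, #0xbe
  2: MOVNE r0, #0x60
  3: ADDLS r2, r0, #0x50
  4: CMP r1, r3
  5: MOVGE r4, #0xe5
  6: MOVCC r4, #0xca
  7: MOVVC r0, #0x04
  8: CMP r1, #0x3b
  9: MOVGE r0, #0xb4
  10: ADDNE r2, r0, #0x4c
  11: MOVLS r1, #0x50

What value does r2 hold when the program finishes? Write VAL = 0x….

[0] flags=0000 → (cmp)
[1] flags=0000 GE?T → r1=0xbe
[2] flags=0000 NE?T → r0=0x60
[3] flags=0000 LS?T → r2=0xb0
[4] flags=1000 → (cmp)
[5] flags=1000 GE?F → skip
[6] flags=1000 CC?T → r4=0xca
[7] flags=1000 VC?T → r0=0x04
[8] flags=1010 → (cmp)
[9] flags=1010 GE?F → skip
[10] flags=1010 NE?T → r2=0x50
[11] flags=1010 LS?F → skip

VAL = 0x50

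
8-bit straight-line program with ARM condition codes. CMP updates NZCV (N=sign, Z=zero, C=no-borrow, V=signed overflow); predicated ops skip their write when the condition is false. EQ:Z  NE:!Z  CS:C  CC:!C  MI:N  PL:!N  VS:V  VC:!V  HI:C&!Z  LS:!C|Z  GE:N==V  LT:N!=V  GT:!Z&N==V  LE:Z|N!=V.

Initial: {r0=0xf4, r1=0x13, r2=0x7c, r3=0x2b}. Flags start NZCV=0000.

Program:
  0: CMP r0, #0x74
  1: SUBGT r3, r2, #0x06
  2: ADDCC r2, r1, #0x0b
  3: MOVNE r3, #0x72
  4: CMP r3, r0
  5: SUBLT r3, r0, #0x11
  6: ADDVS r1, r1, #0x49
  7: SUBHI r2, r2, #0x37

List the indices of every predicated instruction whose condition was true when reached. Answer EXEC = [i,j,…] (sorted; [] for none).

EXEC = [3]

0: ✓ CMP  NZCV=1010
1: · SUBGT
2: · ADDCC
3: ✓ MOVNE  r3←0x72
4: ✓ CMP  NZCV=0000
5: · SUBLT
6: · ADDVS
7: · SUBHI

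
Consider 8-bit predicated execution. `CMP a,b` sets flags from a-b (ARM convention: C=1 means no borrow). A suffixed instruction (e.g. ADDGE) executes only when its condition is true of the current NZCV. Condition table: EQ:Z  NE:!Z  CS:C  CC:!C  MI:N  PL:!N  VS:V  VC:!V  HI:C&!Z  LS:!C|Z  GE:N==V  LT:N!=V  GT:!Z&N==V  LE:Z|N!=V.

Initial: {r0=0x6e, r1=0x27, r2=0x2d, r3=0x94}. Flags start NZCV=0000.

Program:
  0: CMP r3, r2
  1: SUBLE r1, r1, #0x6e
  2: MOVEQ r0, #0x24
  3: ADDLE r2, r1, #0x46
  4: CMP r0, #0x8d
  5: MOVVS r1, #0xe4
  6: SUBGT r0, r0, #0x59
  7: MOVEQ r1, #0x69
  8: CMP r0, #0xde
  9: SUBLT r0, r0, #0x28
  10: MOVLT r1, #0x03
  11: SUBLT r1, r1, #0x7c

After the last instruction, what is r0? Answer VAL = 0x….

0: ✓ CMP  NZCV=0011
1: ✓ SUBLE  r1←0xb9
2: · MOVEQ
3: ✓ ADDLE  r2←0xff
4: ✓ CMP  NZCV=1001
5: ✓ MOVVS  r1←0xe4
6: ✓ SUBGT  r0←0x15
7: · MOVEQ
8: ✓ CMP  NZCV=0000
9: · SUBLT
10: · MOVLT
11: · SUBLT

VAL = 0x15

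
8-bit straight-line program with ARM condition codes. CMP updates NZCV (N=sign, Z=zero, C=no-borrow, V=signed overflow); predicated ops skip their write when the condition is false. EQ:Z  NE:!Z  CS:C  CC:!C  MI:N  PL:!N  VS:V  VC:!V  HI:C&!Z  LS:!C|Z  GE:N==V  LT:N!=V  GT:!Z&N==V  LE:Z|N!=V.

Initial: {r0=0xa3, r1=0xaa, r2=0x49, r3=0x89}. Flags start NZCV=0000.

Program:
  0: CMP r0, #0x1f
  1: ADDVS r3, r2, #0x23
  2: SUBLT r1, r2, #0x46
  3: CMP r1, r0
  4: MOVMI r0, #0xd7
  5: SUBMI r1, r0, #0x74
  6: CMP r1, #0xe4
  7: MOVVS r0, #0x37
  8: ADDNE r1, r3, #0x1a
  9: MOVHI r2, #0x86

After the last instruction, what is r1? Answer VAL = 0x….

VAL = 0xa3

[0] flags=1010 → (cmp)
[1] flags=1010 VS?F → skip
[2] flags=1010 LT?T → r1=0x03
[3] flags=0000 → (cmp)
[4] flags=0000 MI?F → skip
[5] flags=0000 MI?F → skip
[6] flags=0000 → (cmp)
[7] flags=0000 VS?F → skip
[8] flags=0000 NE?T → r1=0xa3
[9] flags=0000 HI?F → skip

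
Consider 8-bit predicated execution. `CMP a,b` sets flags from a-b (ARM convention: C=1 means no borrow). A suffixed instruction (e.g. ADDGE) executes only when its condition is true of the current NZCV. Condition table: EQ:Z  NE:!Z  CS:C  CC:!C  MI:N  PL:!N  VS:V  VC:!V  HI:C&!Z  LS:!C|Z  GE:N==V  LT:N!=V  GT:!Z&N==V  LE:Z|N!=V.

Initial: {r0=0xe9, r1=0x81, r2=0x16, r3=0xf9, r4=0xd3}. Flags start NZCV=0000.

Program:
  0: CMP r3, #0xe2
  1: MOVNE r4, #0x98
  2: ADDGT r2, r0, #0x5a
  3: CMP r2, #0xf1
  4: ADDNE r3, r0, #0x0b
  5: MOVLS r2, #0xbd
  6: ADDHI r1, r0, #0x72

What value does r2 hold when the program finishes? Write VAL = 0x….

VAL = 0xbd

[0] flags=0010 → (cmp)
[1] flags=0010 NE?T → r4=0x98
[2] flags=0010 GT?T → r2=0x43
[3] flags=0000 → (cmp)
[4] flags=0000 NE?T → r3=0xf4
[5] flags=0000 LS?T → r2=0xbd
[6] flags=0000 HI?F → skip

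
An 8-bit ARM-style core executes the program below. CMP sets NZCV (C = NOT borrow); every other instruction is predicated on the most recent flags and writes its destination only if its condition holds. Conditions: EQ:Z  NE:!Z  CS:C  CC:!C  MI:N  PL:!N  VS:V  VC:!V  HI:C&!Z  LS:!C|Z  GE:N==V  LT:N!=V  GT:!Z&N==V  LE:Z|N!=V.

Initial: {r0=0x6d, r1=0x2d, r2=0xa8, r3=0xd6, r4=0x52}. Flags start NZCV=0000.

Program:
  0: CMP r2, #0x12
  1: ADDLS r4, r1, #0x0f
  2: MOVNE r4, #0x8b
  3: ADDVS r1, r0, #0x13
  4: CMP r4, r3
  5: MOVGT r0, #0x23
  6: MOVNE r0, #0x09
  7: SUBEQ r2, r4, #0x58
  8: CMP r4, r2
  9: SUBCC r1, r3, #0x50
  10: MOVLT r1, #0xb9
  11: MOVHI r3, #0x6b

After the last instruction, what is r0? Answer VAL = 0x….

[0] flags=1010 → (cmp)
[1] flags=1010 LS?F → skip
[2] flags=1010 NE?T → r4=0x8b
[3] flags=1010 VS?F → skip
[4] flags=1000 → (cmp)
[5] flags=1000 GT?F → skip
[6] flags=1000 NE?T → r0=0x09
[7] flags=1000 EQ?F → skip
[8] flags=1000 → (cmp)
[9] flags=1000 CC?T → r1=0x86
[10] flags=1000 LT?T → r1=0xb9
[11] flags=1000 HI?F → skip

VAL = 0x09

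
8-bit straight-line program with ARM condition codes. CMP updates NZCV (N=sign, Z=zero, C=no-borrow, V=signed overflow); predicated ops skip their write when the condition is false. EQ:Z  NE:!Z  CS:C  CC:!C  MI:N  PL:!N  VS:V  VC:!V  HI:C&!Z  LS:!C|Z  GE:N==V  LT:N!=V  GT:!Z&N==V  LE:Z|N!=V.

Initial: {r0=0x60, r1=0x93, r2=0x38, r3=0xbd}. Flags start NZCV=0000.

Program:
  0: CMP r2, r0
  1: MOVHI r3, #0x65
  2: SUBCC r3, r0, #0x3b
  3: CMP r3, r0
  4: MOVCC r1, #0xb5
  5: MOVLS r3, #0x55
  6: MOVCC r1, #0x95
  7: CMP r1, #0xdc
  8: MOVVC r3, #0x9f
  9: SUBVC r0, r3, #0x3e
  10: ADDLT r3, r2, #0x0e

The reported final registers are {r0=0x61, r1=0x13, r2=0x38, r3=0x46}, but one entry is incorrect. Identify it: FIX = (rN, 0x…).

FIX = (r1, 0x95)

[0] flags=1000 → (cmp)
[1] flags=1000 HI?F → skip
[2] flags=1000 CC?T → r3=0x25
[3] flags=1000 → (cmp)
[4] flags=1000 CC?T → r1=0xb5
[5] flags=1000 LS?T → r3=0x55
[6] flags=1000 CC?T → r1=0x95
[7] flags=1000 → (cmp)
[8] flags=1000 VC?T → r3=0x9f
[9] flags=1000 VC?T → r0=0x61
[10] flags=1000 LT?T → r3=0x46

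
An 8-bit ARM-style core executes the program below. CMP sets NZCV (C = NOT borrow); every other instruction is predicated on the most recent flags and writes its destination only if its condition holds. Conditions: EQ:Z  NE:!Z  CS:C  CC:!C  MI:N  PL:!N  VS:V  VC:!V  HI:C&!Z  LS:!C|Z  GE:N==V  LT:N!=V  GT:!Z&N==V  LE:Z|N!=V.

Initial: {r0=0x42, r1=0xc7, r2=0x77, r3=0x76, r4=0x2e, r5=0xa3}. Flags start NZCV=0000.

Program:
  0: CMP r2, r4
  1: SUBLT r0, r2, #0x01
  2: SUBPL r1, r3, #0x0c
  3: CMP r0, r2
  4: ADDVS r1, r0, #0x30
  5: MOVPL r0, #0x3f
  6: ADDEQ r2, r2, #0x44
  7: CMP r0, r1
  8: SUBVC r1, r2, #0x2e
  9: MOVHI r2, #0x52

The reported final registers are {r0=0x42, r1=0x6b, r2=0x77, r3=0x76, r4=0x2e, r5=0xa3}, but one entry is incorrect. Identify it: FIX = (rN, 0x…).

FIX = (r1, 0x49)

[0] flags=0010 → (cmp)
[1] flags=0010 LT?F → skip
[2] flags=0010 PL?T → r1=0x6a
[3] flags=1000 → (cmp)
[4] flags=1000 VS?F → skip
[5] flags=1000 PL?F → skip
[6] flags=1000 EQ?F → skip
[7] flags=1000 → (cmp)
[8] flags=1000 VC?T → r1=0x49
[9] flags=1000 HI?F → skip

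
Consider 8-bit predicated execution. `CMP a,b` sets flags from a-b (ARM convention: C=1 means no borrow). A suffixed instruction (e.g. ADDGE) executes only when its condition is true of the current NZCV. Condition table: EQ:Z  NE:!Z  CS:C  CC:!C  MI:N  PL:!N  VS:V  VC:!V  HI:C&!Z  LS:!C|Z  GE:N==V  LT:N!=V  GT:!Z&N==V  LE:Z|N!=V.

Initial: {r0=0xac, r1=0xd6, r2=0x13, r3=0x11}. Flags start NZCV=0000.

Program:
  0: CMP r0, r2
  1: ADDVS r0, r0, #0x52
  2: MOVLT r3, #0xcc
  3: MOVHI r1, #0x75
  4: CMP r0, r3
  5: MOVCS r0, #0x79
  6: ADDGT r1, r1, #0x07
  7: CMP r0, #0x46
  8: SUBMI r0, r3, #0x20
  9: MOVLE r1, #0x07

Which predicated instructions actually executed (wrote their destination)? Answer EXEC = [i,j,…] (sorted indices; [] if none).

EXEC = [2,3,9]

[0] flags=1010 → (cmp)
[1] flags=1010 VS?F → skip
[2] flags=1010 LT?T → r3=0xcc
[3] flags=1010 HI?T → r1=0x75
[4] flags=1000 → (cmp)
[5] flags=1000 CS?F → skip
[6] flags=1000 GT?F → skip
[7] flags=0011 → (cmp)
[8] flags=0011 MI?F → skip
[9] flags=0011 LE?T → r1=0x07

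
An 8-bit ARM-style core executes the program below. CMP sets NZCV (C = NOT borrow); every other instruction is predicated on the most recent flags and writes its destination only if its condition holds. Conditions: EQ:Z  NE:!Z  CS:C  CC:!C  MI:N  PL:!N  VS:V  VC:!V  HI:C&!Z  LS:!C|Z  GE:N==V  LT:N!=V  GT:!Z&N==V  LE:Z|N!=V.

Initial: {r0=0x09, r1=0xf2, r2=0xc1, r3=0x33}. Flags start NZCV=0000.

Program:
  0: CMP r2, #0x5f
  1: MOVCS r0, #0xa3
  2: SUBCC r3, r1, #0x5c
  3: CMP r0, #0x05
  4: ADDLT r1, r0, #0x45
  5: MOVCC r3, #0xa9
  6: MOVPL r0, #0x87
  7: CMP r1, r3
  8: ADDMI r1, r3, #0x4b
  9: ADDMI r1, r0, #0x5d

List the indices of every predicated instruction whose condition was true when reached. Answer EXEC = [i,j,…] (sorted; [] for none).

EXEC = [1,4,8,9]

[0] flags=0011 → (cmp)
[1] flags=0011 CS?T → r0=0xa3
[2] flags=0011 CC?F → skip
[3] flags=1010 → (cmp)
[4] flags=1010 LT?T → r1=0xe8
[5] flags=1010 CC?F → skip
[6] flags=1010 PL?F → skip
[7] flags=1010 → (cmp)
[8] flags=1010 MI?T → r1=0x7e
[9] flags=1010 MI?T → r1=0x00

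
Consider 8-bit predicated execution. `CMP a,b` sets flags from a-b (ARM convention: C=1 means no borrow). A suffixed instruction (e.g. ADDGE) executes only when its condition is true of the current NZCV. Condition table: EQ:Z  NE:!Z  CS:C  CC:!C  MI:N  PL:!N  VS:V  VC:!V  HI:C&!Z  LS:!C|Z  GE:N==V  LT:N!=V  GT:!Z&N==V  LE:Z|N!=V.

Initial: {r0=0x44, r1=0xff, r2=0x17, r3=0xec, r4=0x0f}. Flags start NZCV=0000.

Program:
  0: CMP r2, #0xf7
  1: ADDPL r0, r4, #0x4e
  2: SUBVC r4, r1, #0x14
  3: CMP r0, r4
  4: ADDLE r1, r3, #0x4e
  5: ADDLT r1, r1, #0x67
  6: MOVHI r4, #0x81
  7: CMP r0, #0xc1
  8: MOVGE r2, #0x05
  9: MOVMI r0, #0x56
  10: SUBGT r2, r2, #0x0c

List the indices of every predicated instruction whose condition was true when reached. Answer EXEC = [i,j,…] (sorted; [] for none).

EXEC = [1,2,8,9,10]

[0] flags=0000 → (cmp)
[1] flags=0000 PL?T → r0=0x5d
[2] flags=0000 VC?T → r4=0xeb
[3] flags=0000 → (cmp)
[4] flags=0000 LE?F → skip
[5] flags=0000 LT?F → skip
[6] flags=0000 HI?F → skip
[7] flags=1001 → (cmp)
[8] flags=1001 GE?T → r2=0x05
[9] flags=1001 MI?T → r0=0x56
[10] flags=1001 GT?T → r2=0xf9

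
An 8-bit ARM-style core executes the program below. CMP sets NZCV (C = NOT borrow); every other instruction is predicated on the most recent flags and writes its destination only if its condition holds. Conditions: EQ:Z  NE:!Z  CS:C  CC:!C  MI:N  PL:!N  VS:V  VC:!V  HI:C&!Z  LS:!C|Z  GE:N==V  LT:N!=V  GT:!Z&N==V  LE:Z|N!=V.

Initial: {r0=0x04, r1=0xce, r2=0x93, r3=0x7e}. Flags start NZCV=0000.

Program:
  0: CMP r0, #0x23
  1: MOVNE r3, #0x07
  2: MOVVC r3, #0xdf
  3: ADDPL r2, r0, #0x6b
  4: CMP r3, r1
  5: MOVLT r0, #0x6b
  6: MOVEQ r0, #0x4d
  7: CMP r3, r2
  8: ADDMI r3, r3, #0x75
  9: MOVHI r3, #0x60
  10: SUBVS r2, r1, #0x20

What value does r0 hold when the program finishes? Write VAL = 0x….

[0] flags=1000 → (cmp)
[1] flags=1000 NE?T → r3=0x07
[2] flags=1000 VC?T → r3=0xdf
[3] flags=1000 PL?F → skip
[4] flags=0010 → (cmp)
[5] flags=0010 LT?F → skip
[6] flags=0010 EQ?F → skip
[7] flags=0010 → (cmp)
[8] flags=0010 MI?F → skip
[9] flags=0010 HI?T → r3=0x60
[10] flags=0010 VS?F → skip

VAL = 0x04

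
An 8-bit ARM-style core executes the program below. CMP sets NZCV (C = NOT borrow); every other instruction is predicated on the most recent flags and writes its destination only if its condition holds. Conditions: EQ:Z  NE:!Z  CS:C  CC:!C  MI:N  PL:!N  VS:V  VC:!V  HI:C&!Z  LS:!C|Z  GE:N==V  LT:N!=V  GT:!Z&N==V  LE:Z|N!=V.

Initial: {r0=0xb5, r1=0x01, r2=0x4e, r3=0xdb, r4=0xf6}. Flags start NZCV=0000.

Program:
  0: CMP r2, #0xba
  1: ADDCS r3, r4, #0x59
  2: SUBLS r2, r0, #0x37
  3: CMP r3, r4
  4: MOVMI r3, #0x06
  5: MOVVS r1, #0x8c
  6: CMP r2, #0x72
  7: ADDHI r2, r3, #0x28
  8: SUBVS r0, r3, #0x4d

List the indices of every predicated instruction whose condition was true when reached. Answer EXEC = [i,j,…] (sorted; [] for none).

0: ✓ CMP  NZCV=1001
1: · ADDCS
2: ✓ SUBLS  r2←0x7e
3: ✓ CMP  NZCV=1000
4: ✓ MOVMI  r3←0x06
5: · MOVVS
6: ✓ CMP  NZCV=0010
7: ✓ ADDHI  r2←0x2e
8: · SUBVS

EXEC = [2,4,7]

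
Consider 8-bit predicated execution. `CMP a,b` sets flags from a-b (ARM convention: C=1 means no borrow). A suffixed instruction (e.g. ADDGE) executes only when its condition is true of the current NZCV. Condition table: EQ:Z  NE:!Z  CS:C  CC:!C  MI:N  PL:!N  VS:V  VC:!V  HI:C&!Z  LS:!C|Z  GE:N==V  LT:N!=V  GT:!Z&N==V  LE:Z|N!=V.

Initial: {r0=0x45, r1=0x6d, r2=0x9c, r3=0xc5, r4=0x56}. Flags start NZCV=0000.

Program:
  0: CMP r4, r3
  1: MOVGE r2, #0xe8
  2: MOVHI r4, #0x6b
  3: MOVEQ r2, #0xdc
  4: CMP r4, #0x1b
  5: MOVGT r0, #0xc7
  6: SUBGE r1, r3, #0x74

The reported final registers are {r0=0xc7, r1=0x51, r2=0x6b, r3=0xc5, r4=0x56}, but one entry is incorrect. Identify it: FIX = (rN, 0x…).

FIX = (r2, 0xe8)

[0] flags=1001 → (cmp)
[1] flags=1001 GE?T → r2=0xe8
[2] flags=1001 HI?F → skip
[3] flags=1001 EQ?F → skip
[4] flags=0010 → (cmp)
[5] flags=0010 GT?T → r0=0xc7
[6] flags=0010 GE?T → r1=0x51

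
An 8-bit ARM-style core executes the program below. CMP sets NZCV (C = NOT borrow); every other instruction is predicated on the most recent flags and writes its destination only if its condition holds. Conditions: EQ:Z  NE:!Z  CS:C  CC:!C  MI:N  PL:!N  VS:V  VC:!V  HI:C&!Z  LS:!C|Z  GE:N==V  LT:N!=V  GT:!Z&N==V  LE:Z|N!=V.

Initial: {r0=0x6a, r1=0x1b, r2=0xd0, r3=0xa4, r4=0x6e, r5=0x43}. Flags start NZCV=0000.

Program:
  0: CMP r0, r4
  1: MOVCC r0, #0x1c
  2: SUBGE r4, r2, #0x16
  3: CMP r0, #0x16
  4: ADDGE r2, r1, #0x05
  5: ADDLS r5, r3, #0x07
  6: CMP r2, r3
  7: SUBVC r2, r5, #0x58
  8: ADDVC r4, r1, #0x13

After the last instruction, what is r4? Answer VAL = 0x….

0: ✓ CMP  NZCV=1000
1: ✓ MOVCC  r0←0x1c
2: · SUBGE
3: ✓ CMP  NZCV=0010
4: ✓ ADDGE  r2←0x20
5: · ADDLS
6: ✓ CMP  NZCV=0000
7: ✓ SUBVC  r2←0xeb
8: ✓ ADDVC  r4←0x2e

VAL = 0x2e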